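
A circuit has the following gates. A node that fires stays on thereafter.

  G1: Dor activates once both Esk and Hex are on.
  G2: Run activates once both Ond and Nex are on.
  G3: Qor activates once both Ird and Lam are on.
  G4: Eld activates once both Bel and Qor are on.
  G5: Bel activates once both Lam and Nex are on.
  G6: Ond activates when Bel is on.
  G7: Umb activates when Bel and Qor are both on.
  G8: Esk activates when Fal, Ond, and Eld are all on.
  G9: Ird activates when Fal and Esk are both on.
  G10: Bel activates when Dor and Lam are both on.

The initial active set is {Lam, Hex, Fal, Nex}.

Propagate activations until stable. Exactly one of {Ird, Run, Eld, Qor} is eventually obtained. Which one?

Lam and Nex are on, so Bel activates (G5).
Bel is on, so Ond activates (G6).
Ond and Nex are on, so Run activates (G2).
Eld would need Bel and Qor (G4), but Qor never turns on. Ird would need Fal and Esk (G9), but Esk never turns on. Qor would need Ird and Lam (G3), but Ird never turns on.

Run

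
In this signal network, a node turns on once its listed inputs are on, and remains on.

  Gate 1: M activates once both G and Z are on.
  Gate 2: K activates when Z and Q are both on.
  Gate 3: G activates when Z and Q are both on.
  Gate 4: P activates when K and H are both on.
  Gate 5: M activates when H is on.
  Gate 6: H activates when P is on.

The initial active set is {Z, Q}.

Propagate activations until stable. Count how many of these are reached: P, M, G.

Z and Q are on, so G activates (Gate 3).
Gate 1: G and Z on → M on.
P would need K and H (Gate 4), but H never turns on.
M: reached.
G: reached.
Reached: M and G — 2 of the 3.

2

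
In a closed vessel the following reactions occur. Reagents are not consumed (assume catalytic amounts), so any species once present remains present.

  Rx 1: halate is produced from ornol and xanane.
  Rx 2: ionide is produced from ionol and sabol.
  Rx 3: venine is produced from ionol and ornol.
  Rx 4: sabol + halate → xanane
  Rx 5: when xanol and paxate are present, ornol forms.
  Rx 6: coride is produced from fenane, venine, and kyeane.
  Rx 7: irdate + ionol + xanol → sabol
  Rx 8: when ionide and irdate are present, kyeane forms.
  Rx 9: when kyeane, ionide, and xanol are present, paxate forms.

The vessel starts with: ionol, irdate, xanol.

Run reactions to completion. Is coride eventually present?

coride would need fenane, venine, and kyeane (Rx 6), but fenane never forms.

No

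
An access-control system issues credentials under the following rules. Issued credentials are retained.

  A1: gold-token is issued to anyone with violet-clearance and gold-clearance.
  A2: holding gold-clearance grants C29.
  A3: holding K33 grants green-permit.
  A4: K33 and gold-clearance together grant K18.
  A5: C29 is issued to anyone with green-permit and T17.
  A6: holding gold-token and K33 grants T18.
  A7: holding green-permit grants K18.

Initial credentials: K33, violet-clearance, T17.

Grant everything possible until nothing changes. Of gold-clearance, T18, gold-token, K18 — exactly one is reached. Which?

Holding K33 grants green-permit (A3).
Holding green-permit grants K18 (A7).
gold-token would need violet-clearance and gold-clearance (A1), but gold-clearance is never granted. No rule produces gold-clearance, and it is not given. T18 would need gold-token and K33 (A6), but gold-token is never granted.

K18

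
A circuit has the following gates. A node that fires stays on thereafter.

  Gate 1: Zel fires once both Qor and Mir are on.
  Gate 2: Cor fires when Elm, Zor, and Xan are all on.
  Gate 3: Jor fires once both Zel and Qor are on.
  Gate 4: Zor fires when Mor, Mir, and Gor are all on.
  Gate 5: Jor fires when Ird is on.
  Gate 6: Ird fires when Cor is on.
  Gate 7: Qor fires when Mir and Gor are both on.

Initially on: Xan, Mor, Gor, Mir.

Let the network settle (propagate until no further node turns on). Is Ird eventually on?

Ird would need Cor (Gate 6), but Cor never turns on.

No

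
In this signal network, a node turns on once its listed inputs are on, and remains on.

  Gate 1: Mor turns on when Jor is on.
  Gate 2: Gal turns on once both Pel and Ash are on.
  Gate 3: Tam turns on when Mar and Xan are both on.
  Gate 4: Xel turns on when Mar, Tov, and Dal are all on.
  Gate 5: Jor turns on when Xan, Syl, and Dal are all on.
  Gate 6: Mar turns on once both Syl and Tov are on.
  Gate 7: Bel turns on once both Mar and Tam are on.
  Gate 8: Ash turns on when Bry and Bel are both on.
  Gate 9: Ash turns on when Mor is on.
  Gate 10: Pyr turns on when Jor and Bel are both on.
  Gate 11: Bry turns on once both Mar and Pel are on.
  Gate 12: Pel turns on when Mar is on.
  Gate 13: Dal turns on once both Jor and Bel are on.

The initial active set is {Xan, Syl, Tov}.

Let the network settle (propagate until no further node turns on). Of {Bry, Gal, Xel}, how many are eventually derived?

2

Syl and Tov are on, so Mar turns on (Gate 6).
Mar and Xan are on, so Tam turns on (Gate 3).
Gate 12: Mar on → Pel on.
Mar and Tam are on, so Bel turns on (Gate 7).
Mar and Pel are on, so Bry turns on (Gate 11).
Gate 8: Bry and Bel on → Ash on.
Pel and Ash are on, so Gal turns on (Gate 2).
Bry: reached.
Gal: reached.
Xel would need Mar, Tov, and Dal (Gate 4), but Dal never turns on.
Reached: Bry and Gal — 2 of the 3.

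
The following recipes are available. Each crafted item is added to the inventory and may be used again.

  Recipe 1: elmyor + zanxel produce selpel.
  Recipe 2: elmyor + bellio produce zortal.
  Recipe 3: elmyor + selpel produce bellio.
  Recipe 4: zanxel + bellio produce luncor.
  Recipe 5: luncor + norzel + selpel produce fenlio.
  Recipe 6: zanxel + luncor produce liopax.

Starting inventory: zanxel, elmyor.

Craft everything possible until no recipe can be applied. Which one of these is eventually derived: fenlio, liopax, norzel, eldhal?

Using Recipe 1, elmyor and zanxel make selpel.
Using Recipe 3, elmyor and selpel make bellio.
Using Recipe 4, zanxel and bellio make luncor.
zanxel + luncor → liopax (Recipe 6).
No rule produces norzel, and it is not given. No rule produces eldhal, and it is not given. fenlio would need luncor, norzel, and selpel (Recipe 5), but norzel is never obtained.

liopax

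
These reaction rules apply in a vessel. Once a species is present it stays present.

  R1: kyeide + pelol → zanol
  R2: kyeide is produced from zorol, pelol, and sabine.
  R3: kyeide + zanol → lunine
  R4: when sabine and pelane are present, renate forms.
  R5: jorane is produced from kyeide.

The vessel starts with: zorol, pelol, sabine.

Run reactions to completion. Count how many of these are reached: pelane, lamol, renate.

0

No rule produces pelane, and it is not given.
No rule produces lamol, and it is not given.
renate would need sabine and pelane (R4), but pelane never forms.
None of the 3 are reached.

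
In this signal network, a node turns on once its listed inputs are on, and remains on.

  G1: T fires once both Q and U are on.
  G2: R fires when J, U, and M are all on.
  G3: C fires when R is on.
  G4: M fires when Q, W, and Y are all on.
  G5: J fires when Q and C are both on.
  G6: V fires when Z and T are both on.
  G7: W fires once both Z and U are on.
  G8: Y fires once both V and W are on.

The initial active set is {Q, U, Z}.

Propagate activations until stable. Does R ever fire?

No

R would need J, U, and M (G2), but J never turns on.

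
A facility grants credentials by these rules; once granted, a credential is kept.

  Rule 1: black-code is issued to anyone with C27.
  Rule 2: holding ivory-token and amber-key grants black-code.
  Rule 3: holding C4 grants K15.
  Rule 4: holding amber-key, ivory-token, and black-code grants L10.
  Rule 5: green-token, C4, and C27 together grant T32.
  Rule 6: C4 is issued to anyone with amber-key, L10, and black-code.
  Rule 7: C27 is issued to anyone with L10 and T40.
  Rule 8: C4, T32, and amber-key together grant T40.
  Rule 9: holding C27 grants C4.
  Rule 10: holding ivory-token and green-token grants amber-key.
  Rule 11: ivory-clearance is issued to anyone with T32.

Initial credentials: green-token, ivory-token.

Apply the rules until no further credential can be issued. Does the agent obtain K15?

Yes

Holding ivory-token and green-token grants amber-key (Rule 10).
Holding ivory-token and amber-key grants black-code (Rule 2).
Holding amber-key, ivory-token, and black-code grants L10 (Rule 4).
Holding amber-key, L10, and black-code grants C4 (Rule 6).
Holding C4 grants K15 (Rule 3).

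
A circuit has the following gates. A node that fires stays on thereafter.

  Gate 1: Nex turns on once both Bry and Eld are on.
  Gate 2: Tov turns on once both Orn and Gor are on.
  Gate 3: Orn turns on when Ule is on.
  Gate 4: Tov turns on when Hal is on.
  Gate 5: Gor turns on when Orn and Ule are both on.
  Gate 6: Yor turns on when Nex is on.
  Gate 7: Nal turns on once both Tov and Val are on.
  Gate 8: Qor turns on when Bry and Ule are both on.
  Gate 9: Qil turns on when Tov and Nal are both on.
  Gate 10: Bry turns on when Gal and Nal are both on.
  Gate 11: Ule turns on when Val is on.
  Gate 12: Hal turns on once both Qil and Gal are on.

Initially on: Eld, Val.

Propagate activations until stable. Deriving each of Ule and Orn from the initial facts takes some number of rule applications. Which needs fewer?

Ule: Gate 11: Val on → Ule on. [1 rule application]
Orn: Gate 11: Val on → Ule on. Gate 3: Ule on → Orn on. [2 rule applications]
Ule needs fewer.

Ule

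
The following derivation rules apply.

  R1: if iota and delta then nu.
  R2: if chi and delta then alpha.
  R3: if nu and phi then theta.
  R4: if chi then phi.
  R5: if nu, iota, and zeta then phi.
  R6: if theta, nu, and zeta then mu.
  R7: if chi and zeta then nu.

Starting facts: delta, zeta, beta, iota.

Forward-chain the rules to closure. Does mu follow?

Yes

iota and delta hold, so nu follows (R1).
From nu, iota, and zeta, R5 gives phi.
From nu and phi, R3 gives theta.
theta, nu, and zeta hold, so mu follows (R6).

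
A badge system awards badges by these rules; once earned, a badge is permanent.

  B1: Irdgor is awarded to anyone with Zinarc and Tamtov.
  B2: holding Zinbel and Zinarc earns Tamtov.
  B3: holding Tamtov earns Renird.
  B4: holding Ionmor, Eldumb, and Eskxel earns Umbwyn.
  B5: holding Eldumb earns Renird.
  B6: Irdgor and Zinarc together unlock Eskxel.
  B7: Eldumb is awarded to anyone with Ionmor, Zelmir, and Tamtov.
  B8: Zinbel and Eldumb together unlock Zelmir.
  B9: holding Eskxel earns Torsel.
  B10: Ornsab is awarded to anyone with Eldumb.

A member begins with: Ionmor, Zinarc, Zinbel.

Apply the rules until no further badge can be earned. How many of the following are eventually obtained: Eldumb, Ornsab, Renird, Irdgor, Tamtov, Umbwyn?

3

With Zinbel and Zinarc, Tamtov is earned (B2).
With Zinarc and Tamtov, Irdgor is earned (B1).
With Tamtov, Renird is earned (B3).
Eldumb would need Ionmor, Zelmir, and Tamtov (B7), but Zelmir is never earned.
Ornsab would need Eldumb (B10), but Eldumb is never earned.
Renird: reached.
Irdgor: reached.
Tamtov: reached.
Umbwyn would need Ionmor, Eldumb, and Eskxel (B4), but Eldumb is never earned.
Reached: Renird, Irdgor, and Tamtov — 3 of the 6.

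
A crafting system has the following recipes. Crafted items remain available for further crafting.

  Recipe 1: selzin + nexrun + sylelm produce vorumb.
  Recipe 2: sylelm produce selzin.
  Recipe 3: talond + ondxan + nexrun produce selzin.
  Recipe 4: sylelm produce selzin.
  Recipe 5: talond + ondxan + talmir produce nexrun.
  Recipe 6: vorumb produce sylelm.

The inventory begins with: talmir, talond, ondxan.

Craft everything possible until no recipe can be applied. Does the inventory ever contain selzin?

talond + ondxan + talmir → nexrun (Recipe 5).
Using Recipe 3, talond, ondxan, and nexrun make selzin.

Yes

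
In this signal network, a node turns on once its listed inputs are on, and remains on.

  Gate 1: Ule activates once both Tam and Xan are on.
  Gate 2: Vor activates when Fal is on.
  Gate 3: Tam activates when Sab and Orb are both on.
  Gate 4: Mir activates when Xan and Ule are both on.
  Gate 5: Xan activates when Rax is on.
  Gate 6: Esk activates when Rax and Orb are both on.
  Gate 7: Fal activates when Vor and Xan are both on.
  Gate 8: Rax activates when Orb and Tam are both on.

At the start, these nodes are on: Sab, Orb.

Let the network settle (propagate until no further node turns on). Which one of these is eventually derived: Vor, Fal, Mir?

Sab and Orb are on, so Tam activates (Gate 3).
Gate 8: Orb and Tam on → Rax on.
Rax is on, so Xan activates (Gate 5).
Tam and Xan are on, so Ule activates (Gate 1).
Xan and Ule are on, so Mir activates (Gate 4).
Vor would need Fal (Gate 2), but Fal never turns on. Fal would need Vor and Xan (Gate 7), but Vor never turns on.

Mir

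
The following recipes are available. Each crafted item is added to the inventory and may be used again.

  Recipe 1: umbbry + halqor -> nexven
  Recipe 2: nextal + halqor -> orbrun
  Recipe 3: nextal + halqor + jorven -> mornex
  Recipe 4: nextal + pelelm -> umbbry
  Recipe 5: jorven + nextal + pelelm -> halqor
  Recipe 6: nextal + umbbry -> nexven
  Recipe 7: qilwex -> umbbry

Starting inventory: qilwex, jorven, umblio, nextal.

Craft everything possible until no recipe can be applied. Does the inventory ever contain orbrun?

No

orbrun would need nextal and halqor (Recipe 2), but halqor is never obtained.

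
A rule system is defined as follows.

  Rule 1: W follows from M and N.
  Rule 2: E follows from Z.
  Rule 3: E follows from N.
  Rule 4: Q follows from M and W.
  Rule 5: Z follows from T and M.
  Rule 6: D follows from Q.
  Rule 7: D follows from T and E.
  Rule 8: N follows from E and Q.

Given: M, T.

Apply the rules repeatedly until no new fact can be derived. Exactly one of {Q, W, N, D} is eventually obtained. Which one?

T and M hold, so Z follows (Rule 5).
From Z, Rule 2 gives E.
From T and E, Rule 7 gives D.
N would need E and Q (Rule 8), but Q is never established. W would need M and N (Rule 1), but N is never established. Q would need M and W (Rule 4), but W is never established.

D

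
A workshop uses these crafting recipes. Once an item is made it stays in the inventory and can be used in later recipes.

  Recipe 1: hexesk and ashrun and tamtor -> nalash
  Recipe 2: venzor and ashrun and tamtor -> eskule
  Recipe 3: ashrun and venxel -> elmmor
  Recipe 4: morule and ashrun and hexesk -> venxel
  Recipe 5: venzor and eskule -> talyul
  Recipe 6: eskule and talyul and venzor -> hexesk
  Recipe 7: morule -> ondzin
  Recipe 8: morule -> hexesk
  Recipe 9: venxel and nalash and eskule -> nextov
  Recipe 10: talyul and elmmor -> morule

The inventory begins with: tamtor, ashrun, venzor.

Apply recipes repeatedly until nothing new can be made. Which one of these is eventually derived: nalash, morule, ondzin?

nalash

venzor and ashrun and tamtor -> eskule (Recipe 2).
venzor and eskule -> talyul (Recipe 5).
Using Recipe 6, eskule, talyul, and venzor make hexesk.
Using Recipe 1, hexesk, ashrun, and tamtor make nalash.
ondzin would need morule (Recipe 7), but morule is never obtained. morule would need talyul and elmmor (Recipe 10), but elmmor is never obtained.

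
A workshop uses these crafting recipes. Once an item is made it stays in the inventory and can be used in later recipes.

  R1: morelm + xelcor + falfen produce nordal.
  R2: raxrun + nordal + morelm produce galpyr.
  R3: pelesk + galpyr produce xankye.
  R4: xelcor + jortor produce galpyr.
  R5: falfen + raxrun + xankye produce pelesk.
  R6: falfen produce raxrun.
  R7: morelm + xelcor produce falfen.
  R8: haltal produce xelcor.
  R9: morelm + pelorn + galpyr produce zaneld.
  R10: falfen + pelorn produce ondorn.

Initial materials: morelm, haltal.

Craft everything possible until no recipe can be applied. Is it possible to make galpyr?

Yes

Using R8, haltal makes xelcor.
morelm + xelcor → falfen (R7).
Using R1, morelm, xelcor, and falfen make nordal.
Using R6, falfen makes raxrun.
Using R2, raxrun, nordal, and morelm make galpyr.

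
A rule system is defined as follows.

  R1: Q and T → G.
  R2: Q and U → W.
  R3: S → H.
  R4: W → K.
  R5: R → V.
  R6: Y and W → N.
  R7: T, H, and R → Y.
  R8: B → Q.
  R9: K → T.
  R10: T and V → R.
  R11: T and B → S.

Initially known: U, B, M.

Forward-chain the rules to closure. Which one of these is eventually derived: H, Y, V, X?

From B, R8 gives Q.
From Q and U, R2 gives W.
From W, R4 gives K.
K holds, so T follows (R9).
T and B hold, so S follows (R11).
From S, R3 gives H.
V would need R (R5), but R is never established. No rule produces X, and it is not given. Y would need T, H, and R (R7), but R is never established.

H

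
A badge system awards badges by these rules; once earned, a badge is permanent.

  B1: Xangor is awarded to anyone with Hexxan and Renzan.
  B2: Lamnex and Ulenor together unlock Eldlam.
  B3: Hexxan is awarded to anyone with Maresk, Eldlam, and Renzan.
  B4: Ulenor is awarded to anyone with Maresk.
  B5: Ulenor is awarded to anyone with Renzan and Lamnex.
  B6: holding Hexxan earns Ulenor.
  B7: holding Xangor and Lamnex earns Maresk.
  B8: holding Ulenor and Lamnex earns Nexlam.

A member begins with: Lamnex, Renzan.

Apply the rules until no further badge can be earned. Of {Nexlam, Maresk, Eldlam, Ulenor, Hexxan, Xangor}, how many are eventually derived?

3

With Renzan and Lamnex, Ulenor is earned (B5).
With Ulenor and Lamnex, Nexlam is earned (B8).
With Lamnex and Ulenor, Eldlam is earned (B2).
Nexlam: reached.
Maresk would need Xangor and Lamnex (B7), but Xangor is never earned.
Eldlam: reached.
Ulenor: reached.
Hexxan would need Maresk, Eldlam, and Renzan (B3), but Maresk is never earned.
Xangor would need Hexxan and Renzan (B1), but Hexxan is never earned.
Reached: Nexlam, Eldlam, and Ulenor — 3 of the 6.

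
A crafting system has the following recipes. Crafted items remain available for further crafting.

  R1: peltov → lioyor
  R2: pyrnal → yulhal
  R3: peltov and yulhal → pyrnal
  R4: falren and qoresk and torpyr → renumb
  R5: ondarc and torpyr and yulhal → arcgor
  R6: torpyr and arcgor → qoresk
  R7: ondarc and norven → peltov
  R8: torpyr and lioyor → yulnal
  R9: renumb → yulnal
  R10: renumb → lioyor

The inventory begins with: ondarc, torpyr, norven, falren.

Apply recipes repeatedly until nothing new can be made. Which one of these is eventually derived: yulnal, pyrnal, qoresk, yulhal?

yulnal

Using R7, ondarc and norven make peltov.
Using R1, peltov makes lioyor.
torpyr and lioyor → yulnal (R8).
yulhal would need pyrnal (R2), but pyrnal is never obtained. qoresk would need torpyr and arcgor (R6), but arcgor is never obtained. pyrnal would need peltov and yulhal (R3), but yulhal is never obtained.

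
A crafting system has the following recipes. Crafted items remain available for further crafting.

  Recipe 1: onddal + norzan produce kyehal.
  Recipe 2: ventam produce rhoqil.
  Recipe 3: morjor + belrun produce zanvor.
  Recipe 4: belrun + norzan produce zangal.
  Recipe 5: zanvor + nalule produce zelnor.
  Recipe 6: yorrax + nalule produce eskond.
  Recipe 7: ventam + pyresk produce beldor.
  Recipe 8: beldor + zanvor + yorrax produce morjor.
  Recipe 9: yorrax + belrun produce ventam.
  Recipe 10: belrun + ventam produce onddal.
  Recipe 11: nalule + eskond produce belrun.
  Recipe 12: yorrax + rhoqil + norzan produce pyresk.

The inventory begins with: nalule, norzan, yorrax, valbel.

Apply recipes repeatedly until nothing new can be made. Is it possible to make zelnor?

No

zelnor would need zanvor and nalule (Recipe 5), but zanvor is never obtained.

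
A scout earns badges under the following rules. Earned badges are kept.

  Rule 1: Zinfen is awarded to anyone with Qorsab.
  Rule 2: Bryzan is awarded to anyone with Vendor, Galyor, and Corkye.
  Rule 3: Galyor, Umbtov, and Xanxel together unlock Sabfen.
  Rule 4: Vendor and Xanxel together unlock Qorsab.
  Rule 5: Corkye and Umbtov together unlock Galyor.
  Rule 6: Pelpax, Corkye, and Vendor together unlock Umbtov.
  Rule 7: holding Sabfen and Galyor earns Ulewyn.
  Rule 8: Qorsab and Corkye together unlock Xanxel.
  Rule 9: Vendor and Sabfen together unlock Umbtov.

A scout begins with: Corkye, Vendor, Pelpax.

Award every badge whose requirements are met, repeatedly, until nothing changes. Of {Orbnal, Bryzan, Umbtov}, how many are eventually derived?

2

With Pelpax, Corkye, and Vendor, Umbtov is earned (Rule 6).
With Corkye and Umbtov, Galyor is earned (Rule 5).
With Vendor, Galyor, and Corkye, Bryzan is earned (Rule 2).
No rule produces Orbnal, and it is not given.
Bryzan: reached.
Umbtov: reached.
Reached: Bryzan and Umbtov — 2 of the 3.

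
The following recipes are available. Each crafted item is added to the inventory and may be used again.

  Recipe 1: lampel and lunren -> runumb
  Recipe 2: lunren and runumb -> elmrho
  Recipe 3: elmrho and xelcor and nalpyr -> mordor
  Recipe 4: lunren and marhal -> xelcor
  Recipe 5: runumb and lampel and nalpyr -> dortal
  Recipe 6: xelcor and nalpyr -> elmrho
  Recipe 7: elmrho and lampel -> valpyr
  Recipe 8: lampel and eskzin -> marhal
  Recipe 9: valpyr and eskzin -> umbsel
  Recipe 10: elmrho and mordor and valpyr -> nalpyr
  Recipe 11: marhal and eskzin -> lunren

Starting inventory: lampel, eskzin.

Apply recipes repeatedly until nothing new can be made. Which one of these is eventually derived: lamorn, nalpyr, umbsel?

lampel and eskzin -> marhal (Recipe 8).
Using Recipe 11, marhal and eskzin make lunren.
lampel and lunren -> runumb (Recipe 1).
Using Recipe 2, lunren and runumb make elmrho.
Using Recipe 7, elmrho and lampel make valpyr.
Using Recipe 9, valpyr and eskzin make umbsel.
No rule produces lamorn, and it is not given. nalpyr would need elmrho, mordor, and valpyr (Recipe 10), but mordor is never obtained.

umbsel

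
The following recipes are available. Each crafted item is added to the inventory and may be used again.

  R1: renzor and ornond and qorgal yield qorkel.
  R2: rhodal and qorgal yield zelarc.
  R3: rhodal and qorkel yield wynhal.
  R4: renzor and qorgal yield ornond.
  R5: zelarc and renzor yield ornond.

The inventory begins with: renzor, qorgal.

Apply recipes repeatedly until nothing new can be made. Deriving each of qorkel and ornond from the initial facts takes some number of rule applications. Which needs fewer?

ornond: renzor and qorgal → ornond (R4). [1 rule application]
qorkel: renzor and qorgal → ornond (R4). Using R1, renzor, ornond, and qorgal make qorkel. [2 rule applications]
ornond needs fewer.

ornond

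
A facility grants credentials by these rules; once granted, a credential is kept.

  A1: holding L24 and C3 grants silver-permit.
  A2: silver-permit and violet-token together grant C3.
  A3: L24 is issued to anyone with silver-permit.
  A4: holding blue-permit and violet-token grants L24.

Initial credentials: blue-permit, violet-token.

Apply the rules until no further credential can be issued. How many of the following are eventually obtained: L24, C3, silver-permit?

1

Holding blue-permit and violet-token grants L24 (A4).
L24: reached.
C3 would need silver-permit and violet-token (A2), but silver-permit is never granted.
silver-permit would need L24 and C3 (A1), but C3 is never granted.
Reached: L24 — 1 of the 3.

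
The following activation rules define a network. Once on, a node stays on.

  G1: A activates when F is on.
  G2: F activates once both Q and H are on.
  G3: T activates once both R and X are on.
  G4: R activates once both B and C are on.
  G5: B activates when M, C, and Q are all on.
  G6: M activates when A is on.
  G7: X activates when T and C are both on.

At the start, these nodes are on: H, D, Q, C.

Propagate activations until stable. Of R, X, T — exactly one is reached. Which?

Q and H are on, so F activates (G2).
G1: F on → A on.
G6: A on → M on.
G5: M, C, and Q on → B on.
G4: B and C on → R on.
X would need T and C (G7), but T never turns on. T would need R and X (G3), but X never turns on.

R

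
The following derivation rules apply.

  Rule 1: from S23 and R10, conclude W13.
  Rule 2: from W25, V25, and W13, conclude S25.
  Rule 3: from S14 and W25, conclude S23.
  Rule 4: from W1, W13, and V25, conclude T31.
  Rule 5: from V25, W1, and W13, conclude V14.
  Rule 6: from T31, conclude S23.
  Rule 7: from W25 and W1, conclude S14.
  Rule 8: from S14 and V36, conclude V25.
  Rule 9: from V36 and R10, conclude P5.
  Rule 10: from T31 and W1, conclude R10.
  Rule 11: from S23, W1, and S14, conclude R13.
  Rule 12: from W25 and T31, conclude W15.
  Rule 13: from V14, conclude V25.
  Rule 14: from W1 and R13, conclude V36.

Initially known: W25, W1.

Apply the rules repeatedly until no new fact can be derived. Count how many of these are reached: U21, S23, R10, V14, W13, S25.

1

W25 and W1 hold, so S14 follows (Rule 7).
From S14 and W25, Rule 3 gives S23.
No rule produces U21, and it is not given.
S23: reached.
R10 would need T31 and W1 (Rule 10), but T31 is never established.
V14 would need V25, W1, and W13 (Rule 5), but W13 is never established.
W13 would need S23 and R10 (Rule 1), but R10 is never established.
S25 would need W25, V25, and W13 (Rule 2), but W13 is never established.
Reached: S23 — 1 of the 6.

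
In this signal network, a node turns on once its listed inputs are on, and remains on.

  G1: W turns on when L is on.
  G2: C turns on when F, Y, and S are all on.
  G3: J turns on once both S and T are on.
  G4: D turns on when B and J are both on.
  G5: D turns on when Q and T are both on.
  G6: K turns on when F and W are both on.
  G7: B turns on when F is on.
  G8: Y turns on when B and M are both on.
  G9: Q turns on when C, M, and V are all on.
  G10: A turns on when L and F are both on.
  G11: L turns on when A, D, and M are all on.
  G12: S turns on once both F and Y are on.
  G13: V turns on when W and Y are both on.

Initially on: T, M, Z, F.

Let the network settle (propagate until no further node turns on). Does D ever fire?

Yes

G7: F on → B on.
G8: B and M on → Y on.
G12: F and Y on → S on.
G3: S and T on → J on.
B and J are on, so D turns on (G4).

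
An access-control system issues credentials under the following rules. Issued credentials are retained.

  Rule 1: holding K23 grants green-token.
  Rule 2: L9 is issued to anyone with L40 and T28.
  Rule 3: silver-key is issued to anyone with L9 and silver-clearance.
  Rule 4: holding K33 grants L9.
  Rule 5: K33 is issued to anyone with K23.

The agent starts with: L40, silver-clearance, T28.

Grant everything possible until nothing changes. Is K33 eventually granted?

No

K33 would need K23 (Rule 5), but K23 is never granted.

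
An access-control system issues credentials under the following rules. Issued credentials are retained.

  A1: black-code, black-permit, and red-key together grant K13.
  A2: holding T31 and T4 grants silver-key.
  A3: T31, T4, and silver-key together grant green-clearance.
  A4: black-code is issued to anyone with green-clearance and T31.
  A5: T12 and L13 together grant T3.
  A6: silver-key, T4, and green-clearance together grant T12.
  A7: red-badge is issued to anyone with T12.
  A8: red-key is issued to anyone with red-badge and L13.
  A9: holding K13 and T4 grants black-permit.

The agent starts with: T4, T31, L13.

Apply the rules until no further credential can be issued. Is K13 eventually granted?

K13 would need black-code, black-permit, and red-key (A1), but black-permit is never granted.

No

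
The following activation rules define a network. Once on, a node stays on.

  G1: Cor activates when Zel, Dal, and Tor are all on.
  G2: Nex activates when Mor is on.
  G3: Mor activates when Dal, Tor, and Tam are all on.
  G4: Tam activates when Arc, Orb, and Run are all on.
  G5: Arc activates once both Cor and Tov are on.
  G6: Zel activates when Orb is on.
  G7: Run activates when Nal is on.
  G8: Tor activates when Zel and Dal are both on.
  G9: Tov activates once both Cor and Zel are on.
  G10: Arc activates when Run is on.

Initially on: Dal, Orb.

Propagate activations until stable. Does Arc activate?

Orb is on, so Zel activates (G6).
Zel and Dal are on, so Tor activates (G8).
Zel, Dal, and Tor are on, so Cor activates (G1).
G9: Cor and Zel on → Tov on.
G5: Cor and Tov on → Arc on.

Yes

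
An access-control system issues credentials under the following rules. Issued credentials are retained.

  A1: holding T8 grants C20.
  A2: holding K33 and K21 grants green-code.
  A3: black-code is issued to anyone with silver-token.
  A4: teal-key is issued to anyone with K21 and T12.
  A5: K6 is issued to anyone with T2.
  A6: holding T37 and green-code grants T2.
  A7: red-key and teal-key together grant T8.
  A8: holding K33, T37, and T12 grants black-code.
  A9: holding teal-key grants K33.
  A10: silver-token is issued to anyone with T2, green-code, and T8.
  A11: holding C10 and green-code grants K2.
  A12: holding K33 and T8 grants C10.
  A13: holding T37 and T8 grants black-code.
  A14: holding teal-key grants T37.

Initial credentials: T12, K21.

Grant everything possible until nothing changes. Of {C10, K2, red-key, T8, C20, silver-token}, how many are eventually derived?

0

C10 would need K33 and T8 (A12), but T8 is never granted.
K2 would need C10 and green-code (A11), but C10 is never granted.
No rule produces red-key, and it is not given.
T8 would need red-key and teal-key (A7), but red-key is never granted.
C20 would need T8 (A1), but T8 is never granted.
silver-token would need T2, green-code, and T8 (A10), but T8 is never granted.
None of the 6 are reached.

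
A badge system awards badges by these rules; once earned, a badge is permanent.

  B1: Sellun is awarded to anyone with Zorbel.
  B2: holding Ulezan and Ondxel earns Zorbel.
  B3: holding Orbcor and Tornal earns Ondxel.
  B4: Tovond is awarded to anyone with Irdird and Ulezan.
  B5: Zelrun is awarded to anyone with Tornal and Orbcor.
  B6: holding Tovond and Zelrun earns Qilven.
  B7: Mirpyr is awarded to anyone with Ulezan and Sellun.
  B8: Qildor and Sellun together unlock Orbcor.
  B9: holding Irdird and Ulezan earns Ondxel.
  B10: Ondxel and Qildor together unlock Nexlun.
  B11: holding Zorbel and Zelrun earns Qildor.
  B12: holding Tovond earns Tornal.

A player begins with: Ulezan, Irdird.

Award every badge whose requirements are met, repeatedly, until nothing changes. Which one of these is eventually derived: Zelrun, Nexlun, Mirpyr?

With Irdird and Ulezan, Ondxel is earned (B9).
With Ulezan and Ondxel, Zorbel is earned (B2).
With Zorbel, Sellun is earned (B1).
With Ulezan and Sellun, Mirpyr is earned (B7).
Nexlun would need Ondxel and Qildor (B10), but Qildor is never earned. Zelrun would need Tornal and Orbcor (B5), but Orbcor is never earned.

Mirpyr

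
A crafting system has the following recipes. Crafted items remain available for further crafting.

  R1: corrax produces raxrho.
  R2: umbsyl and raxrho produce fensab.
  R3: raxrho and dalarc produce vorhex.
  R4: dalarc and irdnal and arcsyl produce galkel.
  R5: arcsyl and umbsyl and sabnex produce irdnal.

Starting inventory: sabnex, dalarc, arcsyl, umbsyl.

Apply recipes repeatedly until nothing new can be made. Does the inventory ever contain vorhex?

No

vorhex would need raxrho and dalarc (R3), but raxrho is never obtained.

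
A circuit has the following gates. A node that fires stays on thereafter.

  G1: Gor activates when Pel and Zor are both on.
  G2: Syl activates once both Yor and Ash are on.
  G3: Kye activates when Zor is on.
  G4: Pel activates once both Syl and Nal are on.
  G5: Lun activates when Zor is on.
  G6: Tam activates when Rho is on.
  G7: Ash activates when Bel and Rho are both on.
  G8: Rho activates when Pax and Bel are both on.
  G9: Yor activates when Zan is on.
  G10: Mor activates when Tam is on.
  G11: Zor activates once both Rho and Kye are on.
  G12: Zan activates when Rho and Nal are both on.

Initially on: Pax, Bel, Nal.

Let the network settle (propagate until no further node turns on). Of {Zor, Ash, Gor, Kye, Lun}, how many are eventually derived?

Pax and Bel are on, so Rho activates (G8).
G7: Bel and Rho on → Ash on.
Zor would need Rho and Kye (G11), but Kye never turns on.
Ash: reached.
Gor would need Pel and Zor (G1), but Zor never turns on.
Kye would need Zor (G3), but Zor never turns on.
Lun would need Zor (G5), but Zor never turns on.
Reached: Ash — 1 of the 5.

1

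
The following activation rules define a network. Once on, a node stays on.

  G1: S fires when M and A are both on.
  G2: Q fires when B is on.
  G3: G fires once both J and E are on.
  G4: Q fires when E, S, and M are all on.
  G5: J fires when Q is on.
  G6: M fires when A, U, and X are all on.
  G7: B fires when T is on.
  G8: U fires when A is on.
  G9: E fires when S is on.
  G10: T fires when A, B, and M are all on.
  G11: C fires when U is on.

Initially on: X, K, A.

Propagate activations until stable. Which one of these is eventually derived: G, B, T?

G

A is on, so U fires (G8).
A, U, and X are on, so M fires (G6).
M and A are on, so S fires (G1).
G9: S on → E on.
E, S, and M are on, so Q fires (G4).
Q is on, so J fires (G5).
G3: J and E on → G on.
B would need T (G7), but T never turns on. T would need A, B, and M (G10), but B never turns on.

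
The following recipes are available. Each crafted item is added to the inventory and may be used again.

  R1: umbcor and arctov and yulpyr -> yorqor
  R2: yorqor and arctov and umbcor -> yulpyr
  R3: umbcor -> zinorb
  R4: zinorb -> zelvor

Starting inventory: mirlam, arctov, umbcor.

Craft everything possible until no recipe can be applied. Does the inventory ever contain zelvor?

Using R3, umbcor makes zinorb.
zinorb -> zelvor (R4).

Yes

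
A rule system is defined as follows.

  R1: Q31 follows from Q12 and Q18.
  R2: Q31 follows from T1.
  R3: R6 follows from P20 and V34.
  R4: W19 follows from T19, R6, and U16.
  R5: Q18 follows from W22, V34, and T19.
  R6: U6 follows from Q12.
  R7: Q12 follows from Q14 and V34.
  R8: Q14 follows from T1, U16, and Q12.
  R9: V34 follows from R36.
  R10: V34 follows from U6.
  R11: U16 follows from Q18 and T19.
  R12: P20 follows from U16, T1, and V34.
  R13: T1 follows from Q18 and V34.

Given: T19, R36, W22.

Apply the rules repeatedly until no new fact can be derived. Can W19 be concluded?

R36 holds, so V34 follows (R9).
From W22, V34, and T19, R5 gives Q18.
From Q18 and V34, R13 gives T1.
From Q18 and T19, R11 gives U16.
From U16, T1, and V34, R12 gives P20.
From P20 and V34, R3 gives R6.
From T19, R6, and U16, R4 gives W19.

Yes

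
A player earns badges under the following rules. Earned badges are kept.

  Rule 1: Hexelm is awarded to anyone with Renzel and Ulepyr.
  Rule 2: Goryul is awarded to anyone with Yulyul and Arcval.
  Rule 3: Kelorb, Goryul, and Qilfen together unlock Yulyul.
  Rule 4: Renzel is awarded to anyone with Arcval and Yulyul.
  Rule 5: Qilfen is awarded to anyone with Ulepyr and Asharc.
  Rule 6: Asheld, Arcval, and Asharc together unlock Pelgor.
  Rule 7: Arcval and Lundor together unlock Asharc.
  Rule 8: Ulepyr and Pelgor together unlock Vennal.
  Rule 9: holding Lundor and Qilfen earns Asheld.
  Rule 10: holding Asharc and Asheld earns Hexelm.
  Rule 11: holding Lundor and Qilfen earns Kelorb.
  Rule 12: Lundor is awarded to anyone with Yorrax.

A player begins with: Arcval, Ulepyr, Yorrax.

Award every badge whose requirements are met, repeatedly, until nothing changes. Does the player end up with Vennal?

Yes

With Yorrax, Lundor is earned (Rule 12).
With Arcval and Lundor, Asharc is earned (Rule 7).
With Ulepyr and Asharc, Qilfen is earned (Rule 5).
With Lundor and Qilfen, Asheld is earned (Rule 9).
With Asheld, Arcval, and Asharc, Pelgor is earned (Rule 6).
With Ulepyr and Pelgor, Vennal is earned (Rule 8).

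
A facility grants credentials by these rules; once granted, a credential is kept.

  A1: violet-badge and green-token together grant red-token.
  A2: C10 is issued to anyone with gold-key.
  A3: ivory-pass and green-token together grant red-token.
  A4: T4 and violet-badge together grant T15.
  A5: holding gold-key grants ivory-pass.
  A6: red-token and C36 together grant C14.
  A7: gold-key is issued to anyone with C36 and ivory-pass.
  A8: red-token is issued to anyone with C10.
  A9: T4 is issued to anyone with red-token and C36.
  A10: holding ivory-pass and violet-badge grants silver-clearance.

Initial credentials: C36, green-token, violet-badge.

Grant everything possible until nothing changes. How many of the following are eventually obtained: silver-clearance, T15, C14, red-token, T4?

Holding violet-badge and green-token grants red-token (A1).
Holding red-token and C36 grants T4 (A9).
Holding red-token and C36 grants C14 (A6).
Holding T4 and violet-badge grants T15 (A4).
silver-clearance would need ivory-pass and violet-badge (A10), but ivory-pass is never granted.
T15: reached.
C14: reached.
red-token: reached.
T4: reached.
Reached: T15, C14, red-token, and T4 — 4 of the 5.

4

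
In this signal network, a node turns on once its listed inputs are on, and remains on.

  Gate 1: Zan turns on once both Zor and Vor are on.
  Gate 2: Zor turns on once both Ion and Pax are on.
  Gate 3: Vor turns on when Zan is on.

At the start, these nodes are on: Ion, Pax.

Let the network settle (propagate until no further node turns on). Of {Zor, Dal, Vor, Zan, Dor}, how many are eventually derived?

1

Gate 2: Ion and Pax on → Zor on.
Zor: reached.
No rule produces Dal, and it is not given.
Vor would need Zan (Gate 3), but Zan never turns on.
Zan would need Zor and Vor (Gate 1), but Vor never turns on.
No rule produces Dor, and it is not given.
Reached: Zor — 1 of the 5.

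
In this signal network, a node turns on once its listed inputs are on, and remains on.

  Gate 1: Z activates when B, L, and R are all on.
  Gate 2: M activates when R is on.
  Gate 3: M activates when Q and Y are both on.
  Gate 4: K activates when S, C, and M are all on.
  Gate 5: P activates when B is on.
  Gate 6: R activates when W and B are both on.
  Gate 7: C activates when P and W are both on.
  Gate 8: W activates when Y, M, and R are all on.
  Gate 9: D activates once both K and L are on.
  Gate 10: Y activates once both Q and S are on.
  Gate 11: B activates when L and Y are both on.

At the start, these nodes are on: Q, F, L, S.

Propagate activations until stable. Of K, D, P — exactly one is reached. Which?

P

Q and S are on, so Y activates (Gate 10).
L and Y are on, so B activates (Gate 11).
B is on, so P activates (Gate 5).
K would need S, C, and M (Gate 4), but C never turns on. D would need K and L (Gate 9), but K never turns on.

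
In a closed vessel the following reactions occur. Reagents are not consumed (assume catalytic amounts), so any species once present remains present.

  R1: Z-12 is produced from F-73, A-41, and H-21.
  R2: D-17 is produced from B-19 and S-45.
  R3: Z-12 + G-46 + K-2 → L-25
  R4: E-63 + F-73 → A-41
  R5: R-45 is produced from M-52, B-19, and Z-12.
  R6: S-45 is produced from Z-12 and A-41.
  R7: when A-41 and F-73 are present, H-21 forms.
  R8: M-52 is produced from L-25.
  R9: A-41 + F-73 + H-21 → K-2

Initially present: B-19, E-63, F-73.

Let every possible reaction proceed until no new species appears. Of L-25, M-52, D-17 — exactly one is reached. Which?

D-17

E-63 and F-73 present → A-41 forms (R4).
A-41 and F-73 present → H-21 forms (R7).
F-73, A-41, and H-21 present → Z-12 forms (R1).
Z-12 and A-41 present → S-45 forms (R6).
B-19 and S-45 present → D-17 forms (R2).
L-25 would need Z-12, G-46, and K-2 (R3), but G-46 never forms. M-52 would need L-25 (R8), but L-25 never forms.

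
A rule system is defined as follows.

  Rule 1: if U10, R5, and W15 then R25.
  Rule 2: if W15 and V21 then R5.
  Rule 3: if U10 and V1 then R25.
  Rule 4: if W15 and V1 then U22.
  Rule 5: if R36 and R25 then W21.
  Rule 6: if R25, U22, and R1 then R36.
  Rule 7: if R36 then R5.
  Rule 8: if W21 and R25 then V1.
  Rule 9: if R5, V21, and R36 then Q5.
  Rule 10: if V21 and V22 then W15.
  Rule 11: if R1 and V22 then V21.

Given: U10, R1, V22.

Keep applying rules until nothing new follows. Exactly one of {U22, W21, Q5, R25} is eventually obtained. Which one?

R25

R1 and V22 hold, so V21 follows (Rule 11).
From V21 and V22, Rule 10 gives W15.
W15 and V21 hold, so R5 follows (Rule 2).
U10, R5, and W15 hold, so R25 follows (Rule 1).
Q5 would need R5, V21, and R36 (Rule 9), but R36 is never established. W21 would need R36 and R25 (Rule 5), but R36 is never established. U22 would need W15 and V1 (Rule 4), but V1 is never established.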